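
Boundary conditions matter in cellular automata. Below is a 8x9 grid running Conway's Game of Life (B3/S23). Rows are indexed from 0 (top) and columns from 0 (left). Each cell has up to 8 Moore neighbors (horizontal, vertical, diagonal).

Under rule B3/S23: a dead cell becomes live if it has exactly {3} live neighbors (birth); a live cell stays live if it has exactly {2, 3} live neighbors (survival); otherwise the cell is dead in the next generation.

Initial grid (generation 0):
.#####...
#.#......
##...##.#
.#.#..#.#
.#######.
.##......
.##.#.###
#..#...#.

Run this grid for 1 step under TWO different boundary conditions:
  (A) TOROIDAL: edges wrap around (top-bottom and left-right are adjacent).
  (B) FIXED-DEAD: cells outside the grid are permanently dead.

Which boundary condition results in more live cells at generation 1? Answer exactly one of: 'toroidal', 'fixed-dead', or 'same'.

Answer: fixed-dead

Derivation:
Under TOROIDAL boundary, generation 1:
#...#...#
......#.#
.....##.#
...#....#
....####.
........#
......###
#......#.
Population = 20

Under FIXED-DEAD boundary, generation 1:
.####....
#.....#..
#....##..
...#....#
#...####.
#.......#
#.....###
.###..###
Population = 28

Comparison: toroidal=20, fixed-dead=28 -> fixed-dead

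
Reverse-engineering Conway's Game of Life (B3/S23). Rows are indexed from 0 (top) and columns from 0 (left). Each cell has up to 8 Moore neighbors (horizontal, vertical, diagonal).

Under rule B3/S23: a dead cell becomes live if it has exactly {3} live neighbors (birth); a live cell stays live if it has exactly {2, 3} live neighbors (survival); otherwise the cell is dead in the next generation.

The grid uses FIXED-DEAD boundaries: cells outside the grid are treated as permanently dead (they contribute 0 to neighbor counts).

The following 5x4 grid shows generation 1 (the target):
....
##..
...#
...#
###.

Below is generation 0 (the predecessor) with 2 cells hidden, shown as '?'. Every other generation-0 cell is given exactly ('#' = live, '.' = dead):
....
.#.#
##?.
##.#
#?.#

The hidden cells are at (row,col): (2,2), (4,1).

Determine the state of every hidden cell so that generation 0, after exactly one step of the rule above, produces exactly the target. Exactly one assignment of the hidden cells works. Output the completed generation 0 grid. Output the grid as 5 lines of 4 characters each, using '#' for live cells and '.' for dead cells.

Answer: ....
.#.#
###.
##.#
#..#

Derivation:
Hidden generation-0 cells (in order): (2,2), (4,1).
A hidden cell only influences target cells in its own 3x3 neighborhood. Try each of the 2^2 = 4 assignments, step the completed generation 0 forward once under B3/S23, and compare with the target:
  (2,2)=. (4,1)=. -> step gives (1,2)='#' but target has '.' -> reject
  (2,2)=. (4,1)=# -> step gives (1,2)='#' but target has '.' -> reject
  (2,2)=# (4,1)=. -> step reproduces the target at every cell -> ACCEPT
  (2,2)=# (4,1)=# -> step gives (4,2)='.' but target has '#' -> reject
Unique solution: (2,2)=live, (4,1)=dead.
Check: live-neighbor counts of every cell in the completed generation 0:
1121
3341
4553
4552
2331
Applying B3/S23 to generation 0 with these counts gives:
....
##..
...#
...#
###.
which matches the target exactly.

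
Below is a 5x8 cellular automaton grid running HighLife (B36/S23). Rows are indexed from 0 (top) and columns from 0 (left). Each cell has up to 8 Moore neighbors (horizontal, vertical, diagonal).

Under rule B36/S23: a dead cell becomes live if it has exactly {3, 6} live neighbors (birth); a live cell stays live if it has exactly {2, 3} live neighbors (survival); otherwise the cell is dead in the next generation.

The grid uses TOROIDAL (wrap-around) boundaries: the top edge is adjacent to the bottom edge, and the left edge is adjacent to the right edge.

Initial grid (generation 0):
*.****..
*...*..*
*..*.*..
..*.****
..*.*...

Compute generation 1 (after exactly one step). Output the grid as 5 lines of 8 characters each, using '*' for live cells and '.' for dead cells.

Simulating step by step:
Generation 0 (given above): 18 live cells
Generation 1: 18 live cells
(generation 1 grid is the final answer)

Answer: *.*..*.*
*.*...**
**.*....
.**...**
..*..*.*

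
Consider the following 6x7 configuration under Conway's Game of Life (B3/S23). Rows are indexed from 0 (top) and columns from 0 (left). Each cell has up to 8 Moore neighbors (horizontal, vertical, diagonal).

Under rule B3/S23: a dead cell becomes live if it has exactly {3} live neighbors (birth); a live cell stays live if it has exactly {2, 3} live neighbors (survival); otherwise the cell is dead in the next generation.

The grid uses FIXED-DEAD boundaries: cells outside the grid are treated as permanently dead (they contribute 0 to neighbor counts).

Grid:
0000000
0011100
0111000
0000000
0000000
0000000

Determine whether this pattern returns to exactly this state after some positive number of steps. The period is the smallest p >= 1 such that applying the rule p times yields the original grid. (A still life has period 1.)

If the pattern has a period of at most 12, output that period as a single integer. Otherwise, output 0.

Answer: 2

Derivation:
Simulating and comparing each generation to the original:
Gen 0 (original, given above): 6 live cells
Gen 1: 6 live cells, differs from original
Gen 2: 6 live cells, MATCHES original -> period = 2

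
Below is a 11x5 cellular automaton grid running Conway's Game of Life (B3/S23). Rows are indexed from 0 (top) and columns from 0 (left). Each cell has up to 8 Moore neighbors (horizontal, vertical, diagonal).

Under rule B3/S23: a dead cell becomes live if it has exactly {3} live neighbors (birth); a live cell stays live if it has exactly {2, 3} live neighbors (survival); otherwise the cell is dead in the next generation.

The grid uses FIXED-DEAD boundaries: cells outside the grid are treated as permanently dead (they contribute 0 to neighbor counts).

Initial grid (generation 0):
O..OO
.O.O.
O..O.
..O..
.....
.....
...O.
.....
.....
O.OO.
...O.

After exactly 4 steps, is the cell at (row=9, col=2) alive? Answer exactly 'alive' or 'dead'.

Answer: alive

Derivation:
Simulating step by step:
Generation 0 (given above): 13 live cells
Generation 1: 12 live cells
..OOO
OO.O.
.O.O.
.....
.....
.....
.....
.....
.....
..OO.
..OO.
Generation 2: 12 live cells
.OOOO
OO...
OO...
.....
.....
.....
.....
.....
.....
..OO.
..OO.
Generation 3: 11 live cells
OOOO.
...O.
OO...
.....
.....
.....
.....
.....
.....
..OO.
..OO.
Generation 4: 8 live cells
.OOO.
...O.
.....
.....
.....
.....
.....
.....
.....
..OO.
..OO.

Cell (9,2) at generation 4: 1 -> alive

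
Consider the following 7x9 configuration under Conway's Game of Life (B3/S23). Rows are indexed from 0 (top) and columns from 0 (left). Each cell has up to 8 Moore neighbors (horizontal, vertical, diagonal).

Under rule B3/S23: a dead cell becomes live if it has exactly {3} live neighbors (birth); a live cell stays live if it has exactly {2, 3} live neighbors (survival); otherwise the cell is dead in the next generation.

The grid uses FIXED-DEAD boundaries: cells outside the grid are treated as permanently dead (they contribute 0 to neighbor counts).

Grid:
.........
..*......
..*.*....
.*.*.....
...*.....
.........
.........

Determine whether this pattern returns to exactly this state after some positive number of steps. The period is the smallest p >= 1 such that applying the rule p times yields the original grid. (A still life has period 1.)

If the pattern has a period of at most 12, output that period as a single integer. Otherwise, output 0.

Answer: 2

Derivation:
Simulating and comparing each generation to the original:
Gen 0 (original, given above): 6 live cells
Gen 1: 6 live cells, differs from original
Gen 2: 6 live cells, MATCHES original -> period = 2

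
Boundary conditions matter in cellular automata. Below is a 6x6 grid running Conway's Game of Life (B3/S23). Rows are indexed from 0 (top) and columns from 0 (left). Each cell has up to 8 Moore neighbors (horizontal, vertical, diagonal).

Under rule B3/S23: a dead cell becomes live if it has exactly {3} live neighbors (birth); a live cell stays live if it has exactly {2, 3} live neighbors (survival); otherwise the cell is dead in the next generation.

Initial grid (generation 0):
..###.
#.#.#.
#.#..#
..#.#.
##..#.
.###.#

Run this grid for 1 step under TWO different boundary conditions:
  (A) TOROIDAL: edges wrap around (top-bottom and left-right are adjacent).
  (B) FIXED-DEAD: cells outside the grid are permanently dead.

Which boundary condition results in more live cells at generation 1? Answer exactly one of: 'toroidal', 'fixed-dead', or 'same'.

Answer: fixed-dead

Derivation:
Under TOROIDAL boundary, generation 1:
#.....
#.#.#.
#.#.#.
..#.#.
#...#.
.....#
Population = 12

Under FIXED-DEAD boundary, generation 1:
.##.#.
..#.##
..#.##
#.#.##
#...##
#####.
Population = 21

Comparison: toroidal=12, fixed-dead=21 -> fixed-dead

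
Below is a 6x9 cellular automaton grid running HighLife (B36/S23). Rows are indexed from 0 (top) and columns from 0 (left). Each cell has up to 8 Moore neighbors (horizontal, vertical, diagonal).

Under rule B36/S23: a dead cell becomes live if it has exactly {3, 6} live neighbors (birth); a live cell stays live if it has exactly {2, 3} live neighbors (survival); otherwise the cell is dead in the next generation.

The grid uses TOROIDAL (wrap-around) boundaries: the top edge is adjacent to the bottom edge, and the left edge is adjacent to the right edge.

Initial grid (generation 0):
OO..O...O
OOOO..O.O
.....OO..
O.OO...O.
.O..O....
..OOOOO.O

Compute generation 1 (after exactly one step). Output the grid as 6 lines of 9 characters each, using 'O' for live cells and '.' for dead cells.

Simulating step by step:
Generation 0 (given above): 24 live cells
Generation 1: 26 live cells
(generation 1 grid is the final answer)

Answer: ..OO..O..
..OOO.O.O
....OOO..
.OOOOOO..
OO.O..OOO
..O....OO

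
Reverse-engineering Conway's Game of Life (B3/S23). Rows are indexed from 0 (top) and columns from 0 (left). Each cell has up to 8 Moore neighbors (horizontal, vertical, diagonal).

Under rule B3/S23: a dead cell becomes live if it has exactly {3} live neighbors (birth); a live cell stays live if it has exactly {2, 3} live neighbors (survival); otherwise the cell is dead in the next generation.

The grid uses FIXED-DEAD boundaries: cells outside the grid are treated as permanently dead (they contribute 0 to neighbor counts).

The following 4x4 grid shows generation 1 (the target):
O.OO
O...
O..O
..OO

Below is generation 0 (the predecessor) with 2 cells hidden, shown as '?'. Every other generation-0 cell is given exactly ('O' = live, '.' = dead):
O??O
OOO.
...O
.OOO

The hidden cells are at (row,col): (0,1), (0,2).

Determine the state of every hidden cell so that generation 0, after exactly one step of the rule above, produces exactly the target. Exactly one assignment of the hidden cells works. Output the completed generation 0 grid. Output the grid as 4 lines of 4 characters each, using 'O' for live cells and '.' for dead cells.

Hidden generation-0 cells (in order): (0,1), (0,2).
A hidden cell only influences target cells in its own 3x3 neighborhood. Try each of the 2^2 = 4 assignments, step the completed generation 0 forward once under B3/S23, and compare with the target:
  (0,1)=. (0,2)=. -> step gives (0,3)='.' but target has 'O' -> reject
  (0,1)=. (0,2)=O -> step reproduces the target at every cell -> ACCEPT
  (0,1)=O (0,2)=. -> step gives (0,2)='.' but target has 'O' -> reject
  (0,1)=O (0,2)=O -> step gives (0,2)='.' but target has 'O' -> reject
Unique solution: (0,1)=dead, (0,2)=live.
Check: live-neighbor counts of every cell in the completed generation 0:
2532
2444
3563
1132
Applying B3/S23 to generation 0 with these counts gives:
O.OO
O...
O..O
..OO
which matches the target exactly.

Answer: O.OO
OOO.
...O
.OOO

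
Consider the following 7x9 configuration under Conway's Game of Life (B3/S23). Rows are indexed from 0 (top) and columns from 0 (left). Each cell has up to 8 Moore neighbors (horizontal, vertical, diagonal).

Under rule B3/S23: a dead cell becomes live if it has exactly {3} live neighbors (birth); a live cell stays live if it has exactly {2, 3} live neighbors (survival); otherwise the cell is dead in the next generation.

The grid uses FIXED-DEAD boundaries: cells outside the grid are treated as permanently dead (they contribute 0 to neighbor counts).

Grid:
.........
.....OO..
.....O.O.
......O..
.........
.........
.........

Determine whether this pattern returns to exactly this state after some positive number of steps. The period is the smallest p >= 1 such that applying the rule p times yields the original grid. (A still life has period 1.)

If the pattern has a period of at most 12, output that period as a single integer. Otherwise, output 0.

Answer: 1

Derivation:
Simulating and comparing each generation to the original:
Gen 0 (original, given above): 5 live cells
Gen 1: 5 live cells, MATCHES original -> period = 1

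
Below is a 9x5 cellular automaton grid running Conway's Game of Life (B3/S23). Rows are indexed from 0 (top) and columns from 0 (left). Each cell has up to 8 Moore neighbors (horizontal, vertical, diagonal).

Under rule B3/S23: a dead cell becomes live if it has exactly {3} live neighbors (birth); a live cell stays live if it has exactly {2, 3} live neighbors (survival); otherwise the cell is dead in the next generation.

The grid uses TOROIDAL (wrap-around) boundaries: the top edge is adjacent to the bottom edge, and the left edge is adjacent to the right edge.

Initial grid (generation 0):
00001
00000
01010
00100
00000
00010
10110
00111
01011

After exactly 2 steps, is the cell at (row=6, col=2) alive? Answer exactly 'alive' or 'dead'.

Simulating step by step:
Generation 0 (given above): 14 live cells
Generation 1: 9 live cells
10011
00000
00100
00100
00000
00111
01000
00000
00000
Generation 2: 9 live cells
00001
00011
00000
00000
00100
00110
00110
00000
00001

Cell (6,2) at generation 2: 1 -> alive

Answer: alive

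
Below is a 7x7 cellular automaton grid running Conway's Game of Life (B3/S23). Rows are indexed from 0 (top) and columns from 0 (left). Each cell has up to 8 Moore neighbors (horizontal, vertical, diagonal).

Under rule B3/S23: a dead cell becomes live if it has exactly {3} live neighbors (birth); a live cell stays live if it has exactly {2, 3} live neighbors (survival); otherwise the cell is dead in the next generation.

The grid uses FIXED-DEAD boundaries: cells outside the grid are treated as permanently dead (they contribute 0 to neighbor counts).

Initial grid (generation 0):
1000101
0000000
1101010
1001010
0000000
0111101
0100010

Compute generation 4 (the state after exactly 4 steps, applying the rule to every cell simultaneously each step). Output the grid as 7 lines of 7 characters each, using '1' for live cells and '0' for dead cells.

Simulating step by step:
Generation 0 (given above): 17 live cells
Generation 1: 21 live cells
0000000
1100110
1110000
1110000
0100010
0111110
0101110
Generation 2: 9 live cells
0000000
1010000
0001000
0000000
0000010
1100001
0100010
Generation 3: 6 live cells
0000000
0000000
0000000
0000000
0000000
1100011
1100000
Generation 4: 4 live cells
(generation 4 grid is the final answer)

Answer: 0000000
0000000
0000000
0000000
0000000
1100000
1100000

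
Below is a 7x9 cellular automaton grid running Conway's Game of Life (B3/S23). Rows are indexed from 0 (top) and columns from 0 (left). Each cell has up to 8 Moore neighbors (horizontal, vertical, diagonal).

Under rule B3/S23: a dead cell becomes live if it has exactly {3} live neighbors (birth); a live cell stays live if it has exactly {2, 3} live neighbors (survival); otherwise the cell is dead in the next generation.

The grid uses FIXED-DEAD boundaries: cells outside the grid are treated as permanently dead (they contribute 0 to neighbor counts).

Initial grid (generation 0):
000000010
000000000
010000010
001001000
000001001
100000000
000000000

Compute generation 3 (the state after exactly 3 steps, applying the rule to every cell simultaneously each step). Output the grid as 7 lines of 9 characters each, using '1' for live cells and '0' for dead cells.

Answer: 000000000
000000000
000000000
000000000
000000000
000000000
000000000

Derivation:
Simulating step by step:
Generation 0 (given above): 8 live cells
Generation 1: 1 live cells
000000000
000000000
000000000
000000100
000000000
000000000
000000000
Generation 2: 0 live cells
000000000
000000000
000000000
000000000
000000000
000000000
000000000
Generation 3: 0 live cells
(generation 3 grid is the final answer)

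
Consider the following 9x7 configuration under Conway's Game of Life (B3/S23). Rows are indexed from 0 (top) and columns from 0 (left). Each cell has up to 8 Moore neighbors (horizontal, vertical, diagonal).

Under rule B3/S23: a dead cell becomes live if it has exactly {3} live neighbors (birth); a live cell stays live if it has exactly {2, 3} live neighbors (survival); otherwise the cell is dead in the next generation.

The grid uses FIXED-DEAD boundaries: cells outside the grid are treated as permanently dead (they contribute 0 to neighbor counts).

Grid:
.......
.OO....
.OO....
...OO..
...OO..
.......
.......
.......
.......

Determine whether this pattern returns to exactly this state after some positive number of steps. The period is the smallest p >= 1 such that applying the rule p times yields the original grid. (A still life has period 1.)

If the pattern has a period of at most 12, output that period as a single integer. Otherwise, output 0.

Answer: 2

Derivation:
Simulating and comparing each generation to the original:
Gen 0 (original, given above): 8 live cells
Gen 1: 6 live cells, differs from original
Gen 2: 8 live cells, MATCHES original -> period = 2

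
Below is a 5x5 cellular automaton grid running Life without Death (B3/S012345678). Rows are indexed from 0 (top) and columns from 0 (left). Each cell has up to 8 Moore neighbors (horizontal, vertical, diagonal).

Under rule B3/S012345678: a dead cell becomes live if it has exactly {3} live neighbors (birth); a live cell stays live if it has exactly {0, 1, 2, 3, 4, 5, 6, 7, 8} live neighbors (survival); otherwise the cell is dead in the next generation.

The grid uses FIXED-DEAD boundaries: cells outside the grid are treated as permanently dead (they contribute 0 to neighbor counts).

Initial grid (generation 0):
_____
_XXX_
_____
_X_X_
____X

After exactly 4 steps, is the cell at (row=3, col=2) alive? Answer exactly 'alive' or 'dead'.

Simulating step by step:
Generation 0 (given above): 6 live cells
Generation 1: 9 live cells
__X__
_XXX_
_X_X_
_X_X_
____X
Generation 2: 14 live cells
_XXX_
_XXX_
XX_XX
_X_XX
____X
Generation 3: 16 live cells
_XXX_
_XXX_
XX_XX
XX_XX
___XX
Generation 4: 17 live cells
_XXX_
_XXX_
XX_XX
XX_XX
__XXX

Cell (3,2) at generation 4: 0 -> dead

Answer: dead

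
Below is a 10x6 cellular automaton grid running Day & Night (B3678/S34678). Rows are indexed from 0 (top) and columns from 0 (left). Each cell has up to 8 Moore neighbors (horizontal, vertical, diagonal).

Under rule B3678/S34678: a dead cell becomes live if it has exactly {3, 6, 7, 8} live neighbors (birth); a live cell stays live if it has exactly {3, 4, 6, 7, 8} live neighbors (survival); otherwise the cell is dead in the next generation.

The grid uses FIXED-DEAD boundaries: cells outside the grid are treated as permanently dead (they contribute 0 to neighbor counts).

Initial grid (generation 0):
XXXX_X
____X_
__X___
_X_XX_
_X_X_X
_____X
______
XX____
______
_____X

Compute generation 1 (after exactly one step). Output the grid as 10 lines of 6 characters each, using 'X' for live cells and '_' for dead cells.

Answer: ____X_
______
____X_
___XX_
______
____X_
______
______
______
______

Derivation:
Simulating step by step:
Generation 0 (given above): 17 live cells
Generation 1: 5 live cells
(generation 1 grid is the final answer)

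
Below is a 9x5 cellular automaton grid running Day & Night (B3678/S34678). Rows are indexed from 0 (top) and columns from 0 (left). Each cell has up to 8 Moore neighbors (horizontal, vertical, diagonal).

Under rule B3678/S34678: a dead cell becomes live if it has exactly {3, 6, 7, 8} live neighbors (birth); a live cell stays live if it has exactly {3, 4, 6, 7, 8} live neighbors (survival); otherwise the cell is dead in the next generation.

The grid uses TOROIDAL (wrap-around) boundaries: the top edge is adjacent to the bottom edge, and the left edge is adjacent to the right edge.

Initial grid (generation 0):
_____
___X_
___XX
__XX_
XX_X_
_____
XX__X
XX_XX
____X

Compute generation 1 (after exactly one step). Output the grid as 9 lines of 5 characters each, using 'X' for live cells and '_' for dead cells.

Answer: _____
____X
___XX
XXXX_
____X
__X__
_XXXX
XXXX_
___XX

Derivation:
Simulating step by step:
Generation 0 (given above): 16 live cells
Generation 1: 19 live cells
(generation 1 grid is the final answer)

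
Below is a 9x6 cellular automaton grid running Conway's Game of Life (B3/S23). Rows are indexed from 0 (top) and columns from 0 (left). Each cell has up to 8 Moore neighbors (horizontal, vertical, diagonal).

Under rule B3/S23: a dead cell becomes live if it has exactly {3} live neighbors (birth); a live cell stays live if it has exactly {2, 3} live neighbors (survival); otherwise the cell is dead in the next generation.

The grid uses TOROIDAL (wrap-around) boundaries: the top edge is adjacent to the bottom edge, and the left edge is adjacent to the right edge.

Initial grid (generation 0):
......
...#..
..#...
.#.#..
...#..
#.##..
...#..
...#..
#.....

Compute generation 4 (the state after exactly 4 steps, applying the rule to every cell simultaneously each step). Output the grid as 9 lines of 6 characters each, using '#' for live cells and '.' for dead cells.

Simulating step by step:
Generation 0 (given above): 11 live cells
Generation 1: 11 live cells
......
......
..##..
...#..
.#.##.
..###.
...##.
......
......
Generation 2: 5 live cells
......
......
..##..
......
......
.....#
..#.#.
......
......
Generation 3: 0 live cells
......
......
......
......
......
......
......
......
......
Generation 4: 0 live cells
(generation 4 grid is the final answer)

Answer: ......
......
......
......
......
......
......
......
......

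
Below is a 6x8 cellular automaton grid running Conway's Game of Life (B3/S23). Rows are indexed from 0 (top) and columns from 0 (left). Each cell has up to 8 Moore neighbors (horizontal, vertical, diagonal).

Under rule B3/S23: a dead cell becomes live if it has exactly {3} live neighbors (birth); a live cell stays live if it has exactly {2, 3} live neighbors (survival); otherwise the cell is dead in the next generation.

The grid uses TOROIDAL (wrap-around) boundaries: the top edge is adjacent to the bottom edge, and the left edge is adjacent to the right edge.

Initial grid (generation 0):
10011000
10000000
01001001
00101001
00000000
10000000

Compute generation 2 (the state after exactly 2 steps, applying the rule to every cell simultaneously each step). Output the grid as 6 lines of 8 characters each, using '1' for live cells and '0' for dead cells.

Simulating step by step:
Generation 0 (given above): 11 live cells
Generation 1: 13 live cells
11000001
11011001
01010001
10010000
00000000
00000000
Generation 2: 12 live cells
(generation 2 grid is the final answer)

Answer: 01100001
00011010
01010001
10100000
00000000
10000000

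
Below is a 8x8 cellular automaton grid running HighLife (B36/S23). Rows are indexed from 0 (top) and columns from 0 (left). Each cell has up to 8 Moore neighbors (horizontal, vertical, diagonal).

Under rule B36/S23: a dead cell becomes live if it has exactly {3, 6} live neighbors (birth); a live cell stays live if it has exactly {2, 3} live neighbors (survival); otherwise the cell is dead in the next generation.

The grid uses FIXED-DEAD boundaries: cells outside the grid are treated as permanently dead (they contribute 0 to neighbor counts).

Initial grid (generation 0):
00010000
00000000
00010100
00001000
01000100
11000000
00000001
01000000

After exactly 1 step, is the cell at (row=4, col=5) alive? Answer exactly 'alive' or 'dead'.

Simulating step by step:
Generation 0 (given above): 10 live cells
Generation 1: 10 live cells
00000000
00001000
00001000
00001100
11000000
11000000
11000000
00000000

Cell (4,5) at generation 1: 0 -> dead

Answer: dead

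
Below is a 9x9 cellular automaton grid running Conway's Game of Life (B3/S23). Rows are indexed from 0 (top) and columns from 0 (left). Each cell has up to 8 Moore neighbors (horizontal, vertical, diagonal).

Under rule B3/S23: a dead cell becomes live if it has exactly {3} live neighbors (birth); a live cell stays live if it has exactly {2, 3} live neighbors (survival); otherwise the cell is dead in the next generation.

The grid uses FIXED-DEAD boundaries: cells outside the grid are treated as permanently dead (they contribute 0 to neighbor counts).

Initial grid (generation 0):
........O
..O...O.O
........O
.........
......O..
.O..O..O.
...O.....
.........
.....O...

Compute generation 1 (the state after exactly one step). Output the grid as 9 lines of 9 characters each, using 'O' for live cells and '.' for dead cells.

Simulating step by step:
Generation 0 (given above): 11 live cells
Generation 1: 3 live cells
(generation 1 grid is the final answer)

Answer: .......O.
........O
.......O.
.........
.........
.........
.........
.........
.........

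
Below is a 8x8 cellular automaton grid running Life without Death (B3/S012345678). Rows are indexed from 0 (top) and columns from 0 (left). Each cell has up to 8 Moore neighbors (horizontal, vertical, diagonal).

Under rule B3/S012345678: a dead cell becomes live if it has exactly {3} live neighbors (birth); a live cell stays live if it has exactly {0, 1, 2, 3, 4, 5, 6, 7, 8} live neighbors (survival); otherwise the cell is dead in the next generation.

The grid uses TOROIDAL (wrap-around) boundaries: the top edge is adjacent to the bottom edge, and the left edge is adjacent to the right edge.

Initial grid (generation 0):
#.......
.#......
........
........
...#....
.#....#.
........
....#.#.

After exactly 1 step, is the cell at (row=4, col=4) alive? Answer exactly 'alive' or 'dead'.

Answer: dead

Derivation:
Simulating step by step:
Generation 0 (given above): 7 live cells
Generation 1: 8 live cells
#.......
.#......
........
........
...#....
.#....#.
.....#..
....#.#.

Cell (4,4) at generation 1: 0 -> dead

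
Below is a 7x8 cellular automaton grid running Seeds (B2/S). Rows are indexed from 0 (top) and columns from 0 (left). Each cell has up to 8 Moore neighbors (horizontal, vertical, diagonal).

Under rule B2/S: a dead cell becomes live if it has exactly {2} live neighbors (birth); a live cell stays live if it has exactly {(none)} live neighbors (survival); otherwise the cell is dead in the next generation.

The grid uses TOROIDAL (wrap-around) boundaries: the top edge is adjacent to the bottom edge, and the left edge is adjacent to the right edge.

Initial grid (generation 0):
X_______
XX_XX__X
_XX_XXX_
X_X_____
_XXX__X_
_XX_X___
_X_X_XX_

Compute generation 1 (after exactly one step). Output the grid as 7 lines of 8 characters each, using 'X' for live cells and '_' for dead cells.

Answer: ________
________
________
________
____XX_X
_______X
_______X

Derivation:
Simulating step by step:
Generation 0 (given above): 24 live cells
Generation 1: 5 live cells
(generation 1 grid is the final answer)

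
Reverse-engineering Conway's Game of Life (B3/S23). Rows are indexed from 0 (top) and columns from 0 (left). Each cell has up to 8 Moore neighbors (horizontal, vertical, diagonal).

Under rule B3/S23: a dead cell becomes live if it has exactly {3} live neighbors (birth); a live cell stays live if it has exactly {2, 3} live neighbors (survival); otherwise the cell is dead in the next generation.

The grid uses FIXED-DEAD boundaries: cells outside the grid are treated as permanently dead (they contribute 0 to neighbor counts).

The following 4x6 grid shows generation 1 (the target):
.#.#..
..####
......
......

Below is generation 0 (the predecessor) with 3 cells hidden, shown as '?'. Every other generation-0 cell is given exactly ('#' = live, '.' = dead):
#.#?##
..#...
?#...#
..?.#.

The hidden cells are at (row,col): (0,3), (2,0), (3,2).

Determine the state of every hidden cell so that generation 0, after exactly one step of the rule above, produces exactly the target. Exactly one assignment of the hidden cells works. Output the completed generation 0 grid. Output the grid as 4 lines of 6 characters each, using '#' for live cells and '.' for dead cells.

Hidden generation-0 cells (in order): (0,3), (2,0), (3,2).
A hidden cell only influences target cells in its own 3x3 neighborhood. Try each of the 2^3 = 8 assignments, step the completed generation 0 forward once under B3/S23, and compare with the target:
  (0,3)=. (2,0)=. (3,2)=. -> step reproduces the target at every cell -> ACCEPT
  (0,3)=. (2,0)=. (3,2)=# -> step gives (2,1)='#' but target has '.' -> reject
  (0,3)=. (2,0)=# (3,2)=. -> step gives (1,0)='#' but target has '.' -> reject
  (0,3)=. (2,0)=# (3,2)=# -> step gives (1,0)='#' but target has '.' -> reject
  (0,3)=# (2,0)=. (3,2)=. -> step gives (0,2)='#' but target has '.' -> reject
  (0,3)=# (2,0)=. (3,2)=# -> step gives (0,2)='#' but target has '.' -> reject
  (0,3)=# (2,0)=# (3,2)=. -> step gives (0,2)='#' but target has '.' -> reject
  (0,3)=# (2,0)=# (3,2)=# -> step gives (0,2)='#' but target has '.' -> reject
Unique solution: (0,3)=dead, (2,0)=dead, (3,2)=dead.
Check: live-neighbor counts of every cell in the completed generation 0:
031311
242333
112221
111112
Applying B3/S23 to generation 0 with these counts gives:
.#.#..
..####
......
......
which matches the target exactly.

Answer: #.#.##
..#...
.#...#
....#.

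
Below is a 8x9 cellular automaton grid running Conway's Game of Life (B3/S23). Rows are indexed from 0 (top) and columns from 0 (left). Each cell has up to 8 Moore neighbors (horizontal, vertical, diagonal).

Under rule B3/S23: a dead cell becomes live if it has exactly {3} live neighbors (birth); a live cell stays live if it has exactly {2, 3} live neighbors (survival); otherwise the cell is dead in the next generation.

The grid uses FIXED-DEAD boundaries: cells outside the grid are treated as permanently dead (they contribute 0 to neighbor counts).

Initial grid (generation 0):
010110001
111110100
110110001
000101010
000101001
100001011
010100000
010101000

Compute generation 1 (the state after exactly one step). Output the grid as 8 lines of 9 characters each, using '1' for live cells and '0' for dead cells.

Simulating step by step:
Generation 0 (given above): 30 live cells
Generation 1: 23 live cells
(generation 1 grid is the final answer)

Answer: 110011000
000000010
100000110
000101111
000001001
001000111
110000100
000010000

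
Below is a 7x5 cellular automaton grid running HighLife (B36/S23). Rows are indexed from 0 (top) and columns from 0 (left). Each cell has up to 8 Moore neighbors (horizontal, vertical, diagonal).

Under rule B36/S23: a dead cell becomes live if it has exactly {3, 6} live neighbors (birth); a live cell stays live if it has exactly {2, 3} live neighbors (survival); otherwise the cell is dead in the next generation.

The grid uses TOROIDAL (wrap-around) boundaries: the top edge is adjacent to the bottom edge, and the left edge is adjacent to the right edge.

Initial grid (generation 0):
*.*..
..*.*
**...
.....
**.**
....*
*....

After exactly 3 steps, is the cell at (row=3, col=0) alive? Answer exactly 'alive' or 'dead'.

Answer: alive

Derivation:
Simulating step by step:
Generation 0 (given above): 12 live cells
Generation 1: 17 live cells
*..**
..***
**...
..*..
*..**
.*.*.
**..*
Generation 2: 15 live cells
.....
..*..
**..*
..**.
**.**
**.**
.*...
Generation 3: 12 live cells
.....
**...
**..*
*...*
..*..
...*.
.**.*

Cell (3,0) at generation 3: 1 -> alive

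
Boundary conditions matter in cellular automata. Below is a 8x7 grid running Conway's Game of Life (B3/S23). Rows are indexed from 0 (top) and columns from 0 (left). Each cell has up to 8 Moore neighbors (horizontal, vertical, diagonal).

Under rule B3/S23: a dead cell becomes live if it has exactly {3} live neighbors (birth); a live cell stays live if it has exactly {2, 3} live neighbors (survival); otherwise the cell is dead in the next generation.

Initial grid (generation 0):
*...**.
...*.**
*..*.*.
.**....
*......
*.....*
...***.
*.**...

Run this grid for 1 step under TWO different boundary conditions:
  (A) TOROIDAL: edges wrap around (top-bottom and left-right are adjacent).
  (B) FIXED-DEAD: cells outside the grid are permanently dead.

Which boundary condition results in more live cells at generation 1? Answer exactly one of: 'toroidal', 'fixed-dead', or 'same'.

Under TOROIDAL boundary, generation 1:
***..*.
*..*...
**.*.*.
***...*
*.....*
*...***
******.
.**....
Population = 28

Under FIXED-DEAD boundary, generation 1:
....***
...*..*
.*.*.**
***....
*......
....**.
.*****.
..**...
Population = 22

Comparison: toroidal=28, fixed-dead=22 -> toroidal

Answer: toroidal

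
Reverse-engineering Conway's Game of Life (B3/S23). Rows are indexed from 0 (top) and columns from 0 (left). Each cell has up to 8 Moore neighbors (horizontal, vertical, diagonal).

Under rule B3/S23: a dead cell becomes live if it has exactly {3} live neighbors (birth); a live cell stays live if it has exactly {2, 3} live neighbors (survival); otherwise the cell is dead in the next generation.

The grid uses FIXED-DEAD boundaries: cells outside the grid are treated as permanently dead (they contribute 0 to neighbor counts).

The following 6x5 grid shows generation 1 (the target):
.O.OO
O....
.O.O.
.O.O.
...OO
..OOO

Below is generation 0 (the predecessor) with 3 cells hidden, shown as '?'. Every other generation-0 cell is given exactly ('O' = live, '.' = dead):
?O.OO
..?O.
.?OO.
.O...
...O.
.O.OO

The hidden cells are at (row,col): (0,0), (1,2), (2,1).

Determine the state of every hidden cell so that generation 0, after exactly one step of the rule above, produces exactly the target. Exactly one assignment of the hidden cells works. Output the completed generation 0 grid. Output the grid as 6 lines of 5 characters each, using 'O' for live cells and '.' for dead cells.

Answer: OO.OO
..OO.
.OOO.
.O...
...O.
.O.OO

Derivation:
Hidden generation-0 cells (in order): (0,0), (1,2), (2,1).
A hidden cell only influences target cells in its own 3x3 neighborhood. Try each of the 2^3 = 8 assignments, step the completed generation 0 forward once under B3/S23, and compare with the target:
  (0,0)=. (1,2)=. (2,1)=. -> step gives (0,1)='.' but target has 'O' -> reject
  (0,0)=. (1,2)=. (2,1)=O -> step gives (0,1)='.' but target has 'O' -> reject
  (0,0)=. (1,2)=O (2,1)=. -> step gives (0,1)='.' but target has 'O' -> reject
  (0,0)=. (1,2)=O (2,1)=O -> step gives (0,1)='.' but target has 'O' -> reject
  (0,0)=O (1,2)=. (2,1)=. -> step gives (0,1)='.' but target has 'O' -> reject
  (0,0)=O (1,2)=. (2,1)=O -> step gives (0,1)='.' but target has 'O' -> reject
  (0,0)=O (1,2)=O (2,1)=. -> step gives (1,0)='.' but target has 'O' -> reject
  (0,0)=O (1,2)=O (2,1)=O -> step reproduces the target at every cell -> ACCEPT
Unique solution: (0,0)=live, (1,2)=live, (2,1)=live.
Check: live-neighbor counts of every cell in the completed generation 0:
12432
35654
23532
22532
22423
10322
Applying B3/S23 to generation 0 with these counts gives:
.O.OO
O....
.O.O.
.O.O.
...OO
..OOO
which matches the target exactly.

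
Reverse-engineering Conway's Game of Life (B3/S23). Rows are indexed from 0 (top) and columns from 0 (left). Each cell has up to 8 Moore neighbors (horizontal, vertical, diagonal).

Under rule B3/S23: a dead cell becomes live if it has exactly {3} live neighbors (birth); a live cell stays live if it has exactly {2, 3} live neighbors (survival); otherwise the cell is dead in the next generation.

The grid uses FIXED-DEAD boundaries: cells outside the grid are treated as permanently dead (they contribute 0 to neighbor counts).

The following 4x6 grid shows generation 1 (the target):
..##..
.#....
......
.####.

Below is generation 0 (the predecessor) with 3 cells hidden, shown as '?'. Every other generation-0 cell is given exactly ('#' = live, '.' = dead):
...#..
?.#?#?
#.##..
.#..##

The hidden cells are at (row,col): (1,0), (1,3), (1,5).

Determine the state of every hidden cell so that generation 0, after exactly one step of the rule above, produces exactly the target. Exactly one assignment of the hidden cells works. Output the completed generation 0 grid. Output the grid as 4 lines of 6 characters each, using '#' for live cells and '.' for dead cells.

Hidden generation-0 cells (in order): (1,0), (1,3), (1,5).
A hidden cell only influences target cells in its own 3x3 neighborhood. Try each of the 2^3 = 8 assignments, step the completed generation 0 forward once under B3/S23, and compare with the target:
  (1,0)=. (1,3)=. (1,5)=. -> step gives (0,2)='.' but target has '#' -> reject
  (1,0)=. (1,3)=. (1,5)=# -> step gives (0,2)='.' but target has '#' -> reject
  (1,0)=. (1,3)=# (1,5)=. -> step gives (0,4)='#' but target has '.' -> reject
  (1,0)=. (1,3)=# (1,5)=# -> step reproduces the target at every cell -> ACCEPT
  (1,0)=# (1,3)=. (1,5)=. -> step gives (0,2)='.' but target has '#' -> reject
  (1,0)=# (1,3)=. (1,5)=# -> step gives (0,2)='.' but target has '#' -> reject
  (1,0)=# (1,3)=# (1,5)=. -> step gives (0,4)='#' but target has '.' -> reject
  (1,0)=# (1,3)=# (1,5)=# -> step gives (1,1)='.' but target has '#' -> reject
Unique solution: (1,0)=dead, (1,3)=live, (1,5)=live.
Check: live-neighbor counts of every cell in the completed generation 0:
013342
134541
144564
223321
Applying B3/S23 to generation 0 with these counts gives:
..##..
.#....
......
.####.
which matches the target exactly.

Answer: ...#..
..####
#.##..
.#..##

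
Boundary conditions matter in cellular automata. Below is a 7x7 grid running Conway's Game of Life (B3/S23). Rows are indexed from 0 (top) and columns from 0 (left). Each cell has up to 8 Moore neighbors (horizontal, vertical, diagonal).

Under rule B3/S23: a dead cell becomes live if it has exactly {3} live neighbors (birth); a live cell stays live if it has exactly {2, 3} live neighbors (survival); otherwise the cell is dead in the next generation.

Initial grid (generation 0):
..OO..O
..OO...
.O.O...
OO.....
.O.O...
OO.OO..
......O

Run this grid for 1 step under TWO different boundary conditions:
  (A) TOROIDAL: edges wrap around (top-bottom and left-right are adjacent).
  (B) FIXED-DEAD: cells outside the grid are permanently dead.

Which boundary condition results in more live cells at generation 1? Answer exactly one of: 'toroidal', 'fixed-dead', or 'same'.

Answer: toroidal

Derivation:
Under TOROIDAL boundary, generation 1:
..OO...
.O..O..
OO.O...
OO.....
...OO..
OO.OO..
.O..OOO
Population = 19

Under FIXED-DEAD boundary, generation 1:
..OO...
.O..O..
OO.O...
OO.....
...OO..
OO.OO..
.......
Population = 15

Comparison: toroidal=19, fixed-dead=15 -> toroidal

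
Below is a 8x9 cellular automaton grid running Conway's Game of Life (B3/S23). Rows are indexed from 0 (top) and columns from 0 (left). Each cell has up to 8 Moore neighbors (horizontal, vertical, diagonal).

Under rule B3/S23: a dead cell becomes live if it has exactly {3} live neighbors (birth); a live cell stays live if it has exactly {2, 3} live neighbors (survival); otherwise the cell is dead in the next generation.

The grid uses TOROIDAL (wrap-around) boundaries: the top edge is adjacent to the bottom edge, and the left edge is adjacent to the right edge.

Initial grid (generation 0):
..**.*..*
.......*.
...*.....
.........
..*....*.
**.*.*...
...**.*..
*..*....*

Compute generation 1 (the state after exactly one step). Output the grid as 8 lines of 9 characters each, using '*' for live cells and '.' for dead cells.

Simulating step by step:
Generation 0 (given above): 18 live cells
Generation 1: 23 live cells
(generation 1 grid is the final answer)

Answer: *.***..**
..***....
.........
.........
.**......
.*.*.**..
.*.*.*..*
*....*.**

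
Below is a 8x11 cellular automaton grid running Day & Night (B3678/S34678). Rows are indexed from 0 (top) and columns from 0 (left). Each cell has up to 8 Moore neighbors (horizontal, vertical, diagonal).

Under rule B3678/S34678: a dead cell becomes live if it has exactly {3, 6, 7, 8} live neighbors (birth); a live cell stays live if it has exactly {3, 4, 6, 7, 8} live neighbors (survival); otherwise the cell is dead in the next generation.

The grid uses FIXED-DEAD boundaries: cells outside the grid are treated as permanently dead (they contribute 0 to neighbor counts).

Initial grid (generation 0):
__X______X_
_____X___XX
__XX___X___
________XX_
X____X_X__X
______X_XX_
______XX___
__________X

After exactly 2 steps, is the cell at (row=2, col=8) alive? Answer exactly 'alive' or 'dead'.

Simulating step by step:
Generation 0 (given above): 20 live cells
Generation 1: 16 live cells
__________X
__XX____X__
__________X
______XXX__
______XX___
_____XX_X__
_______XXX_
___________
Generation 2: 14 live cells
___________
_________X_
________XX_
______XX___
_______X___
______XXXX_
______XXX__
________X__

Cell (2,8) at generation 2: 1 -> alive

Answer: alive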